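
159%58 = 43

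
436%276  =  160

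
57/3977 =57/3977=0.01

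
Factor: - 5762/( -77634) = 2881/38817 = 3^( - 2)*19^( - 1)*43^1*  67^1*227^( - 1)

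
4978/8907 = 4978/8907 = 0.56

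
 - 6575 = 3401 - 9976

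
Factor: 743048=2^3 * 293^1*317^1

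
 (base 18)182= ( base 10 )470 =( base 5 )3340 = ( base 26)I2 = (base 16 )1d6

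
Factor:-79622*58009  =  -4618792598 = - 2^1*7^1 *41^1*971^1 * 8287^1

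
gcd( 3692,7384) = 3692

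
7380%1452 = 120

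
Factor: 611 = 13^1*47^1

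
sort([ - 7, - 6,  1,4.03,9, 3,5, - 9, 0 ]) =[ - 9, - 7, - 6,0,1,3,4.03,5,9 ]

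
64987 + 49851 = 114838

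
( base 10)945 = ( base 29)13h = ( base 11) 78A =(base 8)1661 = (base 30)11f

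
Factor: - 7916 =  - 2^2*1979^1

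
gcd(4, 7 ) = 1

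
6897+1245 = 8142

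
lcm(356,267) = 1068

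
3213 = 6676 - 3463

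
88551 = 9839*9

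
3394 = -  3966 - -7360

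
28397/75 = 378 + 47/75 = 378.63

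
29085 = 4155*7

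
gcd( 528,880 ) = 176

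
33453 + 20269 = 53722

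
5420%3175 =2245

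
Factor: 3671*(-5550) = -20374050 = -  2^1*3^1*5^2*37^1*3671^1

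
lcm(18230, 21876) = 109380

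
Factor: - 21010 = - 2^1 * 5^1* 11^1* 191^1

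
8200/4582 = 1 +1809/2291 = 1.79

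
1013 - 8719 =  - 7706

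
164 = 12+152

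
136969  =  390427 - 253458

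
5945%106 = 9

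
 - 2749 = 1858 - 4607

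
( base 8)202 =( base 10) 130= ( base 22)5k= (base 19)6G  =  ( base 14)94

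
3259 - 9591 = -6332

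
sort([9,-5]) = [ - 5,9 ]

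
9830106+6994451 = 16824557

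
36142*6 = 216852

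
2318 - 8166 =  - 5848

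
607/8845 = 607/8845 = 0.07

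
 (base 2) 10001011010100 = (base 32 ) 8mk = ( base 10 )8916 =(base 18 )1996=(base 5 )241131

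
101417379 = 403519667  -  302102288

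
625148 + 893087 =1518235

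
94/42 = 47/21 = 2.24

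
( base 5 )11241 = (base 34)O5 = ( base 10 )821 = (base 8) 1465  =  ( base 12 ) 585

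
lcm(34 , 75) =2550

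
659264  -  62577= 596687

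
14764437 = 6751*2187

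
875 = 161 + 714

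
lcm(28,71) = 1988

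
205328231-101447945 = 103880286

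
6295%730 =455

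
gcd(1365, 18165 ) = 105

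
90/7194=15/1199 = 0.01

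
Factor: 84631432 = 2^3*37^1*71^1*4027^1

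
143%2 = 1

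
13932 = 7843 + 6089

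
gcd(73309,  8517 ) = 1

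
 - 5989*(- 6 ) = 35934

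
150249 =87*1727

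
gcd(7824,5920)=16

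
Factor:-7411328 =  - 2^7 * 57901^1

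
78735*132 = 10393020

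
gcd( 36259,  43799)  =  1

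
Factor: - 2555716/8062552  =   - 2^( - 1 )*71^1* 8999^1*1007819^ ( - 1)=- 638929/2015638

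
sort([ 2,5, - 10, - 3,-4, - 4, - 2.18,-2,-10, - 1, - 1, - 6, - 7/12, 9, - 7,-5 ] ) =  [ - 10,  -  10,  -  7, - 6,-5, - 4,-4,-3, - 2.18, - 2, - 1,  -  1 , - 7/12, 2, 5, 9]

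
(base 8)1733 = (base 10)987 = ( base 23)1jl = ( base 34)t1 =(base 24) 1H3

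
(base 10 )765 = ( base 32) NT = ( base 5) 11030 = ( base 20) 1i5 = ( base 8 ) 1375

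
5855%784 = 367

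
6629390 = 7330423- 701033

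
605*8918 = 5395390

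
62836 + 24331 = 87167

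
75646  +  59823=135469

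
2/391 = 2/391 = 0.01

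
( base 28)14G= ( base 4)32100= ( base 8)1620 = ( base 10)912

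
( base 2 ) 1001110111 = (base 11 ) 524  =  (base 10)631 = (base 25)106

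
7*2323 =16261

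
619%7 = 3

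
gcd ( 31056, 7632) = 48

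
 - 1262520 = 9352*( -135 ) 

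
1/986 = 1/986 = 0.00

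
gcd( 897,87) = 3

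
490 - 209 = 281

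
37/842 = 37/842= 0.04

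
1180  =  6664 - 5484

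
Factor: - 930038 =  - 2^1*465019^1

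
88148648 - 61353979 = 26794669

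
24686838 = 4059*6082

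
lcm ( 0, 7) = 0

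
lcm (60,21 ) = 420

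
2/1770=1/885 =0.00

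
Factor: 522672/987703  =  2^4*3^1 * 293^( - 1 ) * 3371^ (-1)*10889^1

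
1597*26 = 41522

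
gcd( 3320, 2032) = 8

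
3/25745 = 3/25745 = 0.00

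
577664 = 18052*32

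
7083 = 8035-952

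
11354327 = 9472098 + 1882229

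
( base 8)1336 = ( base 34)LK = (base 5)10414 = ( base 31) NL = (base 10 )734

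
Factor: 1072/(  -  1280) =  - 2^( - 4) * 5^( - 1)*67^1 = - 67/80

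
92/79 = 1 + 13/79 =1.16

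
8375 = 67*125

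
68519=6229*11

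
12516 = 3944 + 8572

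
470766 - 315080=155686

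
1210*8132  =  9839720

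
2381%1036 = 309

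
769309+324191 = 1093500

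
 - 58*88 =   -  5104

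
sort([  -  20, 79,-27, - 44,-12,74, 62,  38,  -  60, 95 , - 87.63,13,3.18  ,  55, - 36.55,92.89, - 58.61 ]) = [ - 87.63, - 60,  -  58.61,  -  44, - 36.55,-27, - 20,- 12,3.18,13,38,55, 62,74 , 79,92.89, 95]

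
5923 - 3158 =2765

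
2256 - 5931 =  -3675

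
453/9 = 50+1/3 = 50.33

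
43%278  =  43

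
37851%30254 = 7597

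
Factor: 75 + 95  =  170 = 2^1*5^1*17^1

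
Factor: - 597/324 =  - 199/108 = - 2^ ( - 2 )*3^( - 3)*199^1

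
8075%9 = 2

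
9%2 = 1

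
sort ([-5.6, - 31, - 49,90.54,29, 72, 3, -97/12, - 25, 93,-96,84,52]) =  [ -96 , - 49,- 31,-25,-97/12,-5.6,3,29, 52, 72,84, 90.54,93]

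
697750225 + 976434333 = 1674184558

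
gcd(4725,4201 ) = 1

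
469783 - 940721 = - 470938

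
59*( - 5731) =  - 338129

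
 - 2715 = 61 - 2776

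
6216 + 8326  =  14542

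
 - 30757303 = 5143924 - 35901227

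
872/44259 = 872/44259=0.02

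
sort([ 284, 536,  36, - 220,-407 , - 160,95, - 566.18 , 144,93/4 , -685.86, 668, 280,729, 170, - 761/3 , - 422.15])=[-685.86, - 566.18,  -  422.15, - 407,-761/3,-220,-160, 93/4, 36,  95,144 , 170, 280,284, 536, 668, 729 ] 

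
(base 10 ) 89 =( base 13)6b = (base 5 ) 324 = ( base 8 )131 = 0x59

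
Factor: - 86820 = -2^2*3^1* 5^1 * 1447^1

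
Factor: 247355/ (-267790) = -811/878=- 2^( - 1) * 439^( - 1)*811^1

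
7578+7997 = 15575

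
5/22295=1/4459 = 0.00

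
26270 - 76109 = - 49839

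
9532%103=56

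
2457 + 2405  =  4862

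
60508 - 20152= 40356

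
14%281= 14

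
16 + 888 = 904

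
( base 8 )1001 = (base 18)1A9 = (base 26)JJ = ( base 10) 513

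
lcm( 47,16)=752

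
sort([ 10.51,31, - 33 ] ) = [ - 33 , 10.51,31]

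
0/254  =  0 = 0.00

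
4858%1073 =566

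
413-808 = - 395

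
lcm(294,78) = 3822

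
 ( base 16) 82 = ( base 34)3s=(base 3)11211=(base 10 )130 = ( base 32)42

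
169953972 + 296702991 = 466656963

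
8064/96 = 84= 84.00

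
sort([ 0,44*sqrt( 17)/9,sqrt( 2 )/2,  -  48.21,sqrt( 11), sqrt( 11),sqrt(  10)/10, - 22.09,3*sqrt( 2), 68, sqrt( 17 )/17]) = [ - 48.21,  -  22.09, 0,sqrt ( 17 )/17,sqrt (10 )/10,sqrt(2)/2,sqrt( 11 ), sqrt( 11 ),3*sqrt( 2 ), 44* sqrt(17)/9,68 ] 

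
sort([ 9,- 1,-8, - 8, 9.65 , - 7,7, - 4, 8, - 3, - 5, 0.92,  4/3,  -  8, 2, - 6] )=[- 8 , - 8,-8, - 7, - 6,- 5, - 4,- 3, - 1,0.92,4/3, 2, 7,8, 9, 9.65] 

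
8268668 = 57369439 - 49100771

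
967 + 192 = 1159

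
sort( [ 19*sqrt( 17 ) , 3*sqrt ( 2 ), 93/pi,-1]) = [ - 1, 3*sqrt(2),93/pi,19*sqrt (17 )] 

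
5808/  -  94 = - 62 + 10/47  =  - 61.79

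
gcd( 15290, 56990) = 1390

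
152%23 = 14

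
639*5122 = 3272958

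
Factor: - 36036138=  - 2^1*3^1 * 59^1*101797^1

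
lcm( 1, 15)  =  15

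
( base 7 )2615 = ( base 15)462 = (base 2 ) 1111100000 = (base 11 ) 822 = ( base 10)992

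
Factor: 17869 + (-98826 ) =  -73^1 * 1109^1 = - 80957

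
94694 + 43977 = 138671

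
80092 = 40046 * 2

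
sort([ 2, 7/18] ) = [7/18, 2]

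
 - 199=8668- 8867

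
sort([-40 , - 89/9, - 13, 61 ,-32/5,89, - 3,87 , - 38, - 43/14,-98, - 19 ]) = [ - 98,-40,-38,-19,  -  13 , - 89/9,  -  32/5 ,- 43/14, - 3,61 , 87, 89] 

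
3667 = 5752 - 2085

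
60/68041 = 60/68041 = 0.00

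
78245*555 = 43425975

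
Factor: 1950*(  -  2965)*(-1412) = 8163831000=2^3*3^1*5^3*13^1*353^1*593^1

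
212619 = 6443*33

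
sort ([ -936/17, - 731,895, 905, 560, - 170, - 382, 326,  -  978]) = [ - 978,-731 , - 382, - 170 , - 936/17,326,560,895, 905]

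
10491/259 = 40  +  131/259 = 40.51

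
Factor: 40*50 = 2000 = 2^4*5^3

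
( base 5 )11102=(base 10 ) 777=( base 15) 36c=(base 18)273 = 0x309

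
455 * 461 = 209755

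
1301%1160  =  141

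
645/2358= 215/786 = 0.27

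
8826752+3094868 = 11921620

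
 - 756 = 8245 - 9001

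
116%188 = 116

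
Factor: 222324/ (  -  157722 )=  - 2^1 * 191^1* 271^(-1)=- 382/271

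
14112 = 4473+9639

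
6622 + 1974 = 8596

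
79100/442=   39550/221 = 178.96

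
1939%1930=9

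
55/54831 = 55/54831 =0.00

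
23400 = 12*1950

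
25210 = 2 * 12605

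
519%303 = 216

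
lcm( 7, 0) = 0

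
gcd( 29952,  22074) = 78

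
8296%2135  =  1891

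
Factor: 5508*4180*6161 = 2^4*3^4*5^1*11^1 *17^1*19^1*61^1*101^1 = 141847413840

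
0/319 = 0 = 0.00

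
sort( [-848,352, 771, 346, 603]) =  [ - 848,346, 352, 603,  771]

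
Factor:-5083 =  - 13^1* 17^1*23^1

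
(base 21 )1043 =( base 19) 16h0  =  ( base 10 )9348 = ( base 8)22204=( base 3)110211020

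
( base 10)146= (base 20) 76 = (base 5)1041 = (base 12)102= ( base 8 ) 222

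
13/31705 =13/31705=0.00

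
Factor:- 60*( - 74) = 4440 = 2^3*3^1*5^1 * 37^1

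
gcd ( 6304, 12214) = 394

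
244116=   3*81372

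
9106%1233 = 475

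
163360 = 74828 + 88532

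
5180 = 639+4541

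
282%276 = 6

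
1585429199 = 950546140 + 634883059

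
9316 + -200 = 9116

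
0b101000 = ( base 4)220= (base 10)40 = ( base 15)2a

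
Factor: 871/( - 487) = -13^1*67^1*487^( - 1)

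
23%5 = 3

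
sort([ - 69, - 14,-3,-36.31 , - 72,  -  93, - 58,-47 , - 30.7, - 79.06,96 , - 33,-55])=[ - 93,-79.06, - 72, - 69,-58, - 55, - 47, - 36.31, - 33,  -  30.7,  -  14, - 3,96 ]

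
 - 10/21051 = - 10/21051  =  - 0.00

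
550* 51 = 28050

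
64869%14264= 7813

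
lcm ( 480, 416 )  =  6240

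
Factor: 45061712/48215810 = 2^3*5^ ( - 1)*37^( -1 ) *71^1 * 151^(-1) * 863^(  -  1) *39667^1 = 22530856/24107905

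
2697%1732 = 965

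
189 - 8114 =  - 7925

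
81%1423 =81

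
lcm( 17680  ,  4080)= 53040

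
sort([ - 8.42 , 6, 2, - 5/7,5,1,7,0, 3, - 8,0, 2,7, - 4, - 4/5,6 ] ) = [ - 8.42, - 8,-4 , - 4/5,-5/7, 0,0,  1,2,2, 3, 5,6,  6, 7,7]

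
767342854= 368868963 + 398473891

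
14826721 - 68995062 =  - 54168341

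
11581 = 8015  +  3566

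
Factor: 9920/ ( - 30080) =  - 31/94  =  - 2^(  -  1)*31^1*47^ (- 1)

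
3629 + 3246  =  6875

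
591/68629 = 591/68629 = 0.01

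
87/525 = 29/175 = 0.17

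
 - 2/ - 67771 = 2/67771 = 0.00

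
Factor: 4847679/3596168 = 255141/189272= 2^(  -  3 )*3^2 * 59^(-1)*401^(-1)*28349^1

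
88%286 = 88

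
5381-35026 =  -29645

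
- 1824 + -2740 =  - 4564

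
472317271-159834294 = 312482977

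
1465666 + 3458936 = 4924602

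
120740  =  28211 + 92529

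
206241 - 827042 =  -620801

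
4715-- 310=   5025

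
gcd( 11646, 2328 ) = 6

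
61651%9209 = 6397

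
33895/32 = 33895/32=1059.22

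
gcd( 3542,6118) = 322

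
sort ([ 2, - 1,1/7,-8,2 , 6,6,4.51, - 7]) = [ - 8, - 7, - 1,1/7,2, 2, 4.51,6,6 ] 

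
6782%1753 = 1523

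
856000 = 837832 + 18168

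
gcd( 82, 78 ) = 2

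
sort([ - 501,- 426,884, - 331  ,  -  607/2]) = [  -  501, - 426, -331, -607/2,884]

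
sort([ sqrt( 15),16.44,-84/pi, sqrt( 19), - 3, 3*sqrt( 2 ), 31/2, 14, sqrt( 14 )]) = [- 84/pi, - 3, sqrt(14 ),sqrt( 15), 3*sqrt( 2 ),  sqrt(19),14, 31/2,  16.44]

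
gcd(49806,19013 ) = 1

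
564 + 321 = 885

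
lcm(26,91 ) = 182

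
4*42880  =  171520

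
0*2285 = 0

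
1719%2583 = 1719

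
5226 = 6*871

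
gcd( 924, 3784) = 44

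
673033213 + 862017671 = 1535050884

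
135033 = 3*45011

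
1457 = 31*47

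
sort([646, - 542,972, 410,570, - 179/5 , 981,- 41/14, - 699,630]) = [ - 699, - 542,  -  179/5, - 41/14, 410,570, 630, 646,  972,981] 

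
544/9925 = 544/9925 = 0.05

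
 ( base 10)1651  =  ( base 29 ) 1rr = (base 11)1271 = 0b11001110011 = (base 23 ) 32I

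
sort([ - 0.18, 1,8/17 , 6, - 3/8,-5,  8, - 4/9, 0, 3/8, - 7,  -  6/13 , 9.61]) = [ - 7, - 5,  -  6/13, -4/9 ,-3/8,-0.18,0 , 3/8 , 8/17, 1,6, 8, 9.61 ]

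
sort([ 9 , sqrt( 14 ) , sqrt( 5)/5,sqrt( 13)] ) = [sqrt(5)/5,sqrt(13 ),sqrt(14 ),9]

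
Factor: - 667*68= - 2^2*17^1*  23^1 * 29^1 =- 45356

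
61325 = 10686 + 50639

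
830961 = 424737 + 406224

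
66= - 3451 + 3517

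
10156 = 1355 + 8801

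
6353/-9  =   - 6353/9= - 705.89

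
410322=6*68387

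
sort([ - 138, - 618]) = [-618, - 138]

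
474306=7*67758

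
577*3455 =1993535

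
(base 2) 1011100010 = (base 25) 14D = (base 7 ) 2103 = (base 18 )250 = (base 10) 738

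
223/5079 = 223/5079 = 0.04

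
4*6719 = 26876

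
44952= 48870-3918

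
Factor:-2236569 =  - 3^1*79^1*9437^1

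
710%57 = 26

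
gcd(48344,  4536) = 8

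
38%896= 38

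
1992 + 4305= 6297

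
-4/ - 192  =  1/48=   0.02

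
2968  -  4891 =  -1923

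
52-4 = 48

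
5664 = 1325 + 4339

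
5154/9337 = 5154/9337  =  0.55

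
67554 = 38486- - 29068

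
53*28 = 1484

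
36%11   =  3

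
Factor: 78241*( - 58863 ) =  - 4605499983 = -  3^1 *7^1 * 2803^1*78241^1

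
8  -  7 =1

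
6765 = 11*615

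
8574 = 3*2858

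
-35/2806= - 35/2806  =  - 0.01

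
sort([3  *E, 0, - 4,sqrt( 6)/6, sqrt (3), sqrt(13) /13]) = [  -  4, 0, sqrt(13) /13, sqrt(6)/6, sqrt( 3), 3*E]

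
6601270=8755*754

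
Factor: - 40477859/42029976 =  - 2^( - 3)*3^( - 1)*19^( - 1)*61^( - 1)*1511^( - 1)*40477859^1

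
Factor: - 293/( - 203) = 7^( - 1)*29^( - 1) * 293^1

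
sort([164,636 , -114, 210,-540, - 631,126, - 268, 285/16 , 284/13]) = [ - 631,  -  540, - 268, - 114,  285/16, 284/13, 126,164,210,636 ] 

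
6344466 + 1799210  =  8143676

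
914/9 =914/9 = 101.56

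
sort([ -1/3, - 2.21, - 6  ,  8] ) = [ - 6, - 2.21, - 1/3,8 ]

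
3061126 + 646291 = 3707417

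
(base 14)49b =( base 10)921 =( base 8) 1631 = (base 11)768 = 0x399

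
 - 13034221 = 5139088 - 18173309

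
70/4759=70/4759  =  0.01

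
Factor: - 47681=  -47681^1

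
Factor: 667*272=181424 = 2^4*17^1*23^1*29^1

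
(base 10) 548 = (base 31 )HL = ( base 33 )GK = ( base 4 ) 20210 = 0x224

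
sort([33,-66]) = [ - 66, 33 ] 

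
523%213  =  97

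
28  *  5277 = 147756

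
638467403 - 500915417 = 137551986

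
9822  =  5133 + 4689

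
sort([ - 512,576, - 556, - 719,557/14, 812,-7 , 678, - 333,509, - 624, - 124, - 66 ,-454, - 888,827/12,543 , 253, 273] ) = [ - 888, - 719,-624, - 556,- 512, -454,-333, - 124, - 66, - 7, 557/14,827/12, 253, 273,509, 543,576, 678, 812]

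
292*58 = 16936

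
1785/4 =446 + 1/4 = 446.25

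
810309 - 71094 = 739215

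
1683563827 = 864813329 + 818750498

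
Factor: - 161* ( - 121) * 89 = 7^1 * 11^2*23^1 * 89^1 = 1733809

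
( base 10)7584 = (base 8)16640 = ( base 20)IJ4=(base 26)b5i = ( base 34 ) 6J2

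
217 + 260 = 477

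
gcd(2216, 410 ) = 2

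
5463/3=1821=1821.00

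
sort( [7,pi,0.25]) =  [0.25,pi, 7 ] 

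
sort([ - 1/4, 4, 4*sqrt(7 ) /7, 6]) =[ -1/4, 4*sqrt (7)/7, 4, 6 ] 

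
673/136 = 673/136 = 4.95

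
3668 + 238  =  3906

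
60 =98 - 38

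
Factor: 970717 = 11^1*17^1*29^1*179^1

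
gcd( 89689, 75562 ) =1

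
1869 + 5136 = 7005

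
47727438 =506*94323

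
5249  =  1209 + 4040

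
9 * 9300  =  83700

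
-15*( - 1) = 15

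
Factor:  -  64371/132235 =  - 129/265  =  - 3^1*5^( - 1 )*43^1*53^( - 1 )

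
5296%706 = 354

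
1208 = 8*151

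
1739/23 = 75 + 14/23  =  75.61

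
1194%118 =14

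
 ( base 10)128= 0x80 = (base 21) 62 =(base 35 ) 3N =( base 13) 9B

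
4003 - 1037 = 2966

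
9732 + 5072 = 14804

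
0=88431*0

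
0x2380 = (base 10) 9088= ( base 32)8s0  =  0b10001110000000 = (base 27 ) CCG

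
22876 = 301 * 76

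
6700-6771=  - 71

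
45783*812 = 37175796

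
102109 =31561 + 70548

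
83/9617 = 83/9617 = 0.01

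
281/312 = 281/312 = 0.90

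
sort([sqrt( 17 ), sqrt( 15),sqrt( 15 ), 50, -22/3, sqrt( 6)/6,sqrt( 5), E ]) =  [-22/3, sqrt( 6)/6,sqrt( 5),E,  sqrt( 15),sqrt( 15),sqrt(17),50] 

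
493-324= 169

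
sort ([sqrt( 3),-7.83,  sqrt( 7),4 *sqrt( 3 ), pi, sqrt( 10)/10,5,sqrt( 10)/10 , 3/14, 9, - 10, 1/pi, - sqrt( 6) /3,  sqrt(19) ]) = [ - 10, -7.83, - sqrt( 6 )/3,3/14,  sqrt( 10) /10 , sqrt(10)/10, 1/pi,sqrt( 3), sqrt( 7 ),  pi, sqrt(19),5 , 4*sqrt(3),  9 ] 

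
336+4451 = 4787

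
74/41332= 37/20666 = 0.00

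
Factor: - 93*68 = -2^2*3^1 *17^1*31^1 = - 6324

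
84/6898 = 42/3449 = 0.01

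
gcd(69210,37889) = 1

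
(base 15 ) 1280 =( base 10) 3945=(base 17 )db1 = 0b111101101001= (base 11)2a67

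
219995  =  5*43999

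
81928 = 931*88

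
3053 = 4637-1584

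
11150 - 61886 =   -  50736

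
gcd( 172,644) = 4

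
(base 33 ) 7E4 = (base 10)8089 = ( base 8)17631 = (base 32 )7SP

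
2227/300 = 7 + 127/300 = 7.42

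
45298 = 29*1562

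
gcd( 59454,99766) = 2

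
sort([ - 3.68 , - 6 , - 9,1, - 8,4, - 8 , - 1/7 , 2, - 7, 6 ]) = [ - 9, - 8, - 8, - 7,-6, - 3.68, - 1/7, 1,2, 4  ,  6]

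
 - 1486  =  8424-9910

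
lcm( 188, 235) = 940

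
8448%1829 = 1132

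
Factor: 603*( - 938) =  - 565614 =- 2^1*3^2*7^1* 67^2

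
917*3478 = 3189326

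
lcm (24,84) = 168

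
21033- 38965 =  - 17932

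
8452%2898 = 2656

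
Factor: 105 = 3^1*5^1*7^1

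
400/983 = 400/983 = 0.41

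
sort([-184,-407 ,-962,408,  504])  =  [ - 962,-407, - 184, 408, 504]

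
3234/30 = 107 + 4/5 = 107.80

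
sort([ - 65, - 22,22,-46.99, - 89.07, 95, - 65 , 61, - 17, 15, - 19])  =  [ - 89.07,-65, - 65, - 46.99, - 22, - 19, - 17, 15, 22, 61, 95 ] 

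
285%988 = 285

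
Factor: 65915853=3^1 * 21971951^1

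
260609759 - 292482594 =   -  31872835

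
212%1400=212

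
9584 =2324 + 7260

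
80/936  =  10/117 = 0.09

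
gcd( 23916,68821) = 1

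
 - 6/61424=-3/30712  =  - 0.00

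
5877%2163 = 1551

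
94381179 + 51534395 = 145915574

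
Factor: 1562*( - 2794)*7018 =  - 2^3 * 11^4*29^1*71^1*127^1 = - 30628152104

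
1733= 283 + 1450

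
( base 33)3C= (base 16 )6f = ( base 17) 69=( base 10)111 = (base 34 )39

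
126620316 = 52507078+74113238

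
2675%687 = 614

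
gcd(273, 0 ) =273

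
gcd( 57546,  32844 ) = 138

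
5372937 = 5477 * 981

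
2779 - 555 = 2224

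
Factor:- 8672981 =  - 661^1*13121^1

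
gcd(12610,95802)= 2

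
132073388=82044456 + 50028932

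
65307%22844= 19619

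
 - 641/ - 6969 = 641/6969 =0.09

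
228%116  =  112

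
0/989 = 0 = 0.00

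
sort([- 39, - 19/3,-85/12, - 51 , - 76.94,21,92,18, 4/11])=[ - 76.94 ,-51, - 39, - 85/12, - 19/3, 4/11, 18,21, 92]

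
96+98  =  194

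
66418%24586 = 17246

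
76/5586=2/147=0.01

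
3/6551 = 3/6551 = 0.00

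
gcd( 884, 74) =2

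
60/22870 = 6/2287 = 0.00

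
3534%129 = 51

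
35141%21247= 13894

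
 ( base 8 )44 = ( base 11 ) 33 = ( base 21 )1F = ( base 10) 36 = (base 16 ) 24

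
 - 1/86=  - 1/86=- 0.01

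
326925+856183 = 1183108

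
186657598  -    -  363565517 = 550223115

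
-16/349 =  - 1 + 333/349 = - 0.05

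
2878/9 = 2878/9 = 319.78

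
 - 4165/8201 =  - 1 + 4036/8201=- 0.51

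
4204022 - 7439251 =-3235229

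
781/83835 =781/83835= 0.01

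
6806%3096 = 614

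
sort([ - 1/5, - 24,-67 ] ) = [ - 67,-24,-1/5]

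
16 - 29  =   - 13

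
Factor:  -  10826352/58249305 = - 1202928/6472145 = -2^4* 3^1*5^ (-1) * 19^1*43^( - 1)*1319^1*30103^( -1 ) 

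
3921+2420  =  6341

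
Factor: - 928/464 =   -  2^1 = - 2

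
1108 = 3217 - 2109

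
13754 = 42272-28518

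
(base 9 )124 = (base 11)94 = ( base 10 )103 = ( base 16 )67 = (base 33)34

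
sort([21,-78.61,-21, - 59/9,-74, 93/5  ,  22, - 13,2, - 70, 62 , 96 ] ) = [-78.61, - 74, - 70, - 21, - 13, - 59/9,  2, 93/5 , 21,22, 62, 96 ] 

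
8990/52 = 4495/26 = 172.88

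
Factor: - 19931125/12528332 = - 2^( - 2 )*5^3*41^1*3889^1*3132083^( - 1)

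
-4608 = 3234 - 7842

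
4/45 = 4/45 = 0.09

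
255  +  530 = 785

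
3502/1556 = 2 + 195/778 =2.25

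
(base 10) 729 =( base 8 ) 1331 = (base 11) 603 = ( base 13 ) 441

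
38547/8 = 4818 + 3/8 = 4818.38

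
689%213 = 50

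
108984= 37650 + 71334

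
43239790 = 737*58670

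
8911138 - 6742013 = 2169125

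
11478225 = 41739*275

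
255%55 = 35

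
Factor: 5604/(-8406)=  - 2^1 *3^( - 1 ) = -2/3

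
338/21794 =169/10897 = 0.02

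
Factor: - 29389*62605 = - 1839898345 = - 5^1 * 19^1 * 659^1*29389^1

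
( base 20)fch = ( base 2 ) 1100001110001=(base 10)6257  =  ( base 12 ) 3755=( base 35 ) 53r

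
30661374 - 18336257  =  12325117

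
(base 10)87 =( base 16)57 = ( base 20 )47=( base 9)106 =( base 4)1113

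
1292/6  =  215 + 1/3 = 215.33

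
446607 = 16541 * 27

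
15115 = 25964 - 10849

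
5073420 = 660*7687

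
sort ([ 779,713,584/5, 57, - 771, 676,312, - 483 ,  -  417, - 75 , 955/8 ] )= [ - 771,  -  483, - 417, - 75 , 57,  584/5,955/8,312,676,713,  779 ] 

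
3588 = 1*3588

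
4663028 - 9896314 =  - 5233286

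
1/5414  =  1/5414 = 0.00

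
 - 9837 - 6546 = -16383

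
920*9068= 8342560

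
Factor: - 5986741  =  -1657^1*3613^1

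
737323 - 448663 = 288660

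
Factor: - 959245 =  - 5^1*7^1*27407^1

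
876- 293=583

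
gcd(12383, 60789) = 1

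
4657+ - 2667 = 1990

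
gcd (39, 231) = 3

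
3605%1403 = 799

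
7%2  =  1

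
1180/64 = 18 +7/16 = 18.44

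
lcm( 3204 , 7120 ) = 64080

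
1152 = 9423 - 8271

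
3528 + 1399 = 4927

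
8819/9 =8819/9 = 979.89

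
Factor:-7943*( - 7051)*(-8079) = - 452473225347 = - 3^1*11^1*13^2 *47^1*641^1*2693^1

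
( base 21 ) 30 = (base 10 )63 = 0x3F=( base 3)2100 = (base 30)23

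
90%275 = 90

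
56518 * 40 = 2260720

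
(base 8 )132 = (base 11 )82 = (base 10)90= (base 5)330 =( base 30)30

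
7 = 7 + 0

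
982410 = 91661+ 890749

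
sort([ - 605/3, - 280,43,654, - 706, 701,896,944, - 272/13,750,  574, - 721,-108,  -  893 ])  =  [-893,-721, - 706, - 280, - 605/3, - 108, - 272/13,43, 574,654,701,750 , 896, 944 ]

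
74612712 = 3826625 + 70786087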